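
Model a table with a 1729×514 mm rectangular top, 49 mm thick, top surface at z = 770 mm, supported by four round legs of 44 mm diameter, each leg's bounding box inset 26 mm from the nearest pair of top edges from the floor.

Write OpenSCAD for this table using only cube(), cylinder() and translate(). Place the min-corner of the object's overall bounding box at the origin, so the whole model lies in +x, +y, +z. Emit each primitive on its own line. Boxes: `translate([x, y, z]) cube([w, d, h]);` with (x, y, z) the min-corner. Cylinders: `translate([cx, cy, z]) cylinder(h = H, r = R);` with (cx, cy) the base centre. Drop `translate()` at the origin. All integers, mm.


translate([0, 0, 721]) cube([1729, 514, 49]);
translate([48, 48, 0]) cylinder(h = 721, r = 22);
translate([1681, 48, 0]) cylinder(h = 721, r = 22);
translate([48, 466, 0]) cylinder(h = 721, r = 22);
translate([1681, 466, 0]) cylinder(h = 721, r = 22);


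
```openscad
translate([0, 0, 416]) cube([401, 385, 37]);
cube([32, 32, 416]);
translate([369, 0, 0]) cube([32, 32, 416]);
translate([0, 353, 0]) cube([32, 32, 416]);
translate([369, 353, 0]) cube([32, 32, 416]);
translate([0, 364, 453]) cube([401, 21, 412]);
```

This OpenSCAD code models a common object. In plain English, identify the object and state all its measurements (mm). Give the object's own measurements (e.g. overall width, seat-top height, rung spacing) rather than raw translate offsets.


A chair. The seat is a 401×385×37 mm slab with its top at z = 453 mm, on four 32×32 mm corner legs (flush with the seat edges, standing on z = 0). A flat backrest 21 mm thick, 412 mm tall, spans the full seat width and rises from the seat top along its +y edge, rear face flush with the rear of the seat.


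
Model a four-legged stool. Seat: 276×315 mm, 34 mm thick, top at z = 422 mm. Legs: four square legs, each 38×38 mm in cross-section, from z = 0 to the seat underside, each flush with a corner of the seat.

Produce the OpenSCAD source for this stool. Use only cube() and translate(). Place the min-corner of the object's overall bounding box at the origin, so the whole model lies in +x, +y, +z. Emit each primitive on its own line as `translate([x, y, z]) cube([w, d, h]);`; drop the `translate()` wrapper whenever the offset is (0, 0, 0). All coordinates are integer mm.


// leg_h = 422 - 34 = 388
translate([0, 0, 388]) cube([276, 315, 34]);
cube([38, 38, 388]);
translate([238, 0, 0]) cube([38, 38, 388]);
translate([0, 277, 0]) cube([38, 38, 388]);
translate([238, 277, 0]) cube([38, 38, 388]);


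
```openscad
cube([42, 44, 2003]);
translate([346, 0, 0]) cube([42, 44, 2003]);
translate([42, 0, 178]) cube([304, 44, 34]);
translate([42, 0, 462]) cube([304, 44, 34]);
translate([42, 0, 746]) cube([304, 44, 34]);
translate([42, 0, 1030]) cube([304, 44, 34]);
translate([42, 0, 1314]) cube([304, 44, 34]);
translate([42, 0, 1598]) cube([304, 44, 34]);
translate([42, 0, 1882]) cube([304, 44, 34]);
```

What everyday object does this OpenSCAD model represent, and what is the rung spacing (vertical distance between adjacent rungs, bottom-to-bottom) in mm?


A ladder. The rung spacing is 284 mm.

Two tall 42×44 posts with 7 short bars between them — a ladder. Adjacent rungs sit at z = 178 and z = 462, so the spacing is 462 − 178 = 284 mm.


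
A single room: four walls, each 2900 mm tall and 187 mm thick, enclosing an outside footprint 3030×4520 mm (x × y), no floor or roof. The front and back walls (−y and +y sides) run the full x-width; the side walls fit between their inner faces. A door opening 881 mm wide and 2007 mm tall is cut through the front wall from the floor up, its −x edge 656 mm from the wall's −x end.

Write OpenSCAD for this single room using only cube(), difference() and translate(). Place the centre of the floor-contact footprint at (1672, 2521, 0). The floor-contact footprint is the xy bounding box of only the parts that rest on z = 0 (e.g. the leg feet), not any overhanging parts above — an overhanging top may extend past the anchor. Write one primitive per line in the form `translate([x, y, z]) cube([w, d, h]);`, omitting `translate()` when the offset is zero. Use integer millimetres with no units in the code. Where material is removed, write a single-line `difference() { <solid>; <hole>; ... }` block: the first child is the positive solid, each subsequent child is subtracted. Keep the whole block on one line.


difference() { translate([157, 261, 0]) cube([3030, 187, 2900]); translate([813, 261, 0]) cube([881, 187, 2007]); }
translate([157, 4594, 0]) cube([3030, 187, 2900]);
translate([157, 448, 0]) cube([187, 4146, 2900]);
translate([3000, 448, 0]) cube([187, 4146, 2900]);


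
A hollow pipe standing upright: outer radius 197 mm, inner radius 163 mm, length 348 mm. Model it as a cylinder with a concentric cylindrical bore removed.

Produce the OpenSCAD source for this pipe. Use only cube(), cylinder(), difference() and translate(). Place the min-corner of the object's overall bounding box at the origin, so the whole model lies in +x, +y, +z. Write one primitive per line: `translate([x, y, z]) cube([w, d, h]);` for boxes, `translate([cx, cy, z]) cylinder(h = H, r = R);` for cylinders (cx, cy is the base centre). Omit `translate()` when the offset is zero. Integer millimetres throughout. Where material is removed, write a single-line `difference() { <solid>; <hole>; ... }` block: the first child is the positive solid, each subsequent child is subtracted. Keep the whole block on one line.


difference() { translate([197, 197, 0]) cylinder(h = 348, r = 197); translate([197, 197, 0]) cylinder(h = 348, r = 163); }


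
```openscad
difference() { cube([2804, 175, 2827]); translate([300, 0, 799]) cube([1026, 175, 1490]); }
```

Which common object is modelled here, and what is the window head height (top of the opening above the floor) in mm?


A wall with a window opening. The window head height is 2289 mm.

A wall with a rectangular opening subtracted — a window. Sill at z = 799, opening 1490 mm tall, so the head is at 799 + 1490 = 2289 mm.


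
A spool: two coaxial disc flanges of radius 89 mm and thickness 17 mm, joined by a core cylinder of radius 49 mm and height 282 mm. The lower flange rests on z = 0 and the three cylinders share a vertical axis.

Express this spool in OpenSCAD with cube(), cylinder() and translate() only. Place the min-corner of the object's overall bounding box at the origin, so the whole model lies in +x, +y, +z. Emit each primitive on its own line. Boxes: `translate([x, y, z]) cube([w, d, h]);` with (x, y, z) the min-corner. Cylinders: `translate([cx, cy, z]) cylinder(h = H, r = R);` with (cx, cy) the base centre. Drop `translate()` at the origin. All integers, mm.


translate([89, 89, 0]) cylinder(h = 17, r = 89);
translate([89, 89, 17]) cylinder(h = 282, r = 49);
translate([89, 89, 299]) cylinder(h = 17, r = 89);


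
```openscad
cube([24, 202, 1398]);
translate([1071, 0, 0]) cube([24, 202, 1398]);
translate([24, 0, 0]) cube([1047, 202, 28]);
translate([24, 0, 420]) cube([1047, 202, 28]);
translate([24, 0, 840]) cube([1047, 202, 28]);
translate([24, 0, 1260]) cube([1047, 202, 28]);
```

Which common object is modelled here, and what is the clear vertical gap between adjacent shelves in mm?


A bookshelf. The clear shelf gap is 392 mm.

Two tall side panels with 4 horizontal boards between them — a bookshelf. The first two shelf undersides are at z = 0 and z = 420; with shelf thickness 28, the clear gap is 420 − 0 − 28 = 392 mm.


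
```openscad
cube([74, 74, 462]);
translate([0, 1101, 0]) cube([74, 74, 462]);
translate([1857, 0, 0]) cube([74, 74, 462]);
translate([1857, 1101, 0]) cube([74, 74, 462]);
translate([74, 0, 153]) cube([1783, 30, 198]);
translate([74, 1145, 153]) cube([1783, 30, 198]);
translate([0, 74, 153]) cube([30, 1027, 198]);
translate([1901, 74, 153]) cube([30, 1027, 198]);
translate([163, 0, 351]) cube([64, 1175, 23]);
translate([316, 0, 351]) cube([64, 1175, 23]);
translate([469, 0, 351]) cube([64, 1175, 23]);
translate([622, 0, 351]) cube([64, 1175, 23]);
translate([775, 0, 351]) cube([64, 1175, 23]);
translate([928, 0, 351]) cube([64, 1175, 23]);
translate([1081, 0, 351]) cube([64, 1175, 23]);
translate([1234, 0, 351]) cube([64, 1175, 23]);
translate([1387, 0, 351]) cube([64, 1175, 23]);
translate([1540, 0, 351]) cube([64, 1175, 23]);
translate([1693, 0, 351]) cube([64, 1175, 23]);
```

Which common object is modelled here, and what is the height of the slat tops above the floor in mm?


A bed frame. The slat-top height is 374 mm.

Four posts, four rails, and a row of slats — a bed frame. Slats sit on the rails at z = 153 + 198 = 351; with slat thickness 23, the top is 374 mm.


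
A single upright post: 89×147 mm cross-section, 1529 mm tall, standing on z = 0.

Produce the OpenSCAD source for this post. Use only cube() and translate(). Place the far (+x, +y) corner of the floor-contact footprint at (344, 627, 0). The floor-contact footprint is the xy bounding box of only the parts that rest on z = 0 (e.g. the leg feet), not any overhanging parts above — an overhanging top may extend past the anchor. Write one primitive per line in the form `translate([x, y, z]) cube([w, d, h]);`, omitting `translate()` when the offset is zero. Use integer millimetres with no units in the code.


translate([255, 480, 0]) cube([89, 147, 1529]);


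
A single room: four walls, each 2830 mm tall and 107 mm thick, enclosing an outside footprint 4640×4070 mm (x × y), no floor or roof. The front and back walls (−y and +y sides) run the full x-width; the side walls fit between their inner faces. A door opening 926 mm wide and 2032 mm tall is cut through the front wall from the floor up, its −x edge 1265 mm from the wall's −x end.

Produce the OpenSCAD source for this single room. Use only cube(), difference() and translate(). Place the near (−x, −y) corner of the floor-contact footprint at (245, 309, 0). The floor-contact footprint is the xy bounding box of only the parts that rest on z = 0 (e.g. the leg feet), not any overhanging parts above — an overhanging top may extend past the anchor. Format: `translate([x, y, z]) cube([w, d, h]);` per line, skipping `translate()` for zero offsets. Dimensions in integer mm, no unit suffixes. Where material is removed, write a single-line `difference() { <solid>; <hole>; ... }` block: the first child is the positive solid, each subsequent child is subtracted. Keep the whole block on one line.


difference() { translate([245, 309, 0]) cube([4640, 107, 2830]); translate([1510, 309, 0]) cube([926, 107, 2032]); }
translate([245, 4272, 0]) cube([4640, 107, 2830]);
translate([245, 416, 0]) cube([107, 3856, 2830]);
translate([4778, 416, 0]) cube([107, 3856, 2830]);


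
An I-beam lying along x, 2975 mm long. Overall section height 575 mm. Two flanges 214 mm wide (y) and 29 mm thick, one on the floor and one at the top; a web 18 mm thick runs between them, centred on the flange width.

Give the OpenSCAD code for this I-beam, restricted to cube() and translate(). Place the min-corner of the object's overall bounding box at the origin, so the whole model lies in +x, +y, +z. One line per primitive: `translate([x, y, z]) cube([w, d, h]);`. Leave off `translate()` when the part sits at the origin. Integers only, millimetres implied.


cube([2975, 214, 29]);
translate([0, 98, 29]) cube([2975, 18, 517]);
translate([0, 0, 546]) cube([2975, 214, 29]);


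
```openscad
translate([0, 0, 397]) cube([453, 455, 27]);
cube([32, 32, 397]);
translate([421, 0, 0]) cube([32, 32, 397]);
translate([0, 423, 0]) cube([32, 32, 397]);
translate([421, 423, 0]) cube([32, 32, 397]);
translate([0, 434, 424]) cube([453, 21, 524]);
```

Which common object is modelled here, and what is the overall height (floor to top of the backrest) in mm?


A chair. The overall height is 948 mm.

A slab on four corner posts with a tall panel at the back — a chair. The seat slab sits at z = 397 with thickness 27, and the 524 mm backrest starts at the seat top, so the overall height is 397 + 27 + 524 = 948 mm.


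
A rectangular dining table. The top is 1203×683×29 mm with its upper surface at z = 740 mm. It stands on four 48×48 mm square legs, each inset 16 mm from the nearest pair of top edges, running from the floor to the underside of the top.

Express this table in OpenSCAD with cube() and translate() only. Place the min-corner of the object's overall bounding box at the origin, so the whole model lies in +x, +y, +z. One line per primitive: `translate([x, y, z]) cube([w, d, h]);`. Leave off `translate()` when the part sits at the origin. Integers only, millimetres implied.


translate([0, 0, 711]) cube([1203, 683, 29]);
translate([16, 16, 0]) cube([48, 48, 711]);
translate([1139, 16, 0]) cube([48, 48, 711]);
translate([16, 619, 0]) cube([48, 48, 711]);
translate([1139, 619, 0]) cube([48, 48, 711]);


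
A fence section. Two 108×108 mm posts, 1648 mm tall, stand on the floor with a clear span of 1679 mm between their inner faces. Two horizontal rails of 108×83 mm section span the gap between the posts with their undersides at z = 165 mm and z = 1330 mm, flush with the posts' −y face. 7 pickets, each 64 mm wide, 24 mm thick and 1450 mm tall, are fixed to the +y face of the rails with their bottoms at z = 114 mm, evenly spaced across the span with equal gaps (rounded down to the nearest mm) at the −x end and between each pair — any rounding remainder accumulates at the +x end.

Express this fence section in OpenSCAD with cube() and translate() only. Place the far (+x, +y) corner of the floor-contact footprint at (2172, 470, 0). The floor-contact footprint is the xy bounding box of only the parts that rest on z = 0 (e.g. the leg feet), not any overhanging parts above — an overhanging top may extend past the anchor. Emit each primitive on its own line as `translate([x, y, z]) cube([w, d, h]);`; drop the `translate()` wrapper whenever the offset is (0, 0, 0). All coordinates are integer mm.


translate([277, 362, 0]) cube([108, 108, 1648]);
translate([2064, 362, 0]) cube([108, 108, 1648]);
translate([385, 362, 165]) cube([1679, 108, 83]);
translate([385, 362, 1330]) cube([1679, 108, 83]);
translate([538, 470, 114]) cube([64, 24, 1450]);
translate([755, 470, 114]) cube([64, 24, 1450]);
translate([972, 470, 114]) cube([64, 24, 1450]);
translate([1189, 470, 114]) cube([64, 24, 1450]);
translate([1406, 470, 114]) cube([64, 24, 1450]);
translate([1623, 470, 114]) cube([64, 24, 1450]);
translate([1840, 470, 114]) cube([64, 24, 1450]);


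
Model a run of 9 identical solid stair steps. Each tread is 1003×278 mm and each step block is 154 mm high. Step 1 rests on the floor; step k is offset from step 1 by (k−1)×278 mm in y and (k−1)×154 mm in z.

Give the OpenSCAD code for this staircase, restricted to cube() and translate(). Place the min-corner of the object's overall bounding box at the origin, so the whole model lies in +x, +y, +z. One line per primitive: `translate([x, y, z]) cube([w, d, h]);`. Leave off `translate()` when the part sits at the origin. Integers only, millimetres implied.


cube([1003, 278, 154]);
translate([0, 278, 154]) cube([1003, 278, 154]);
translate([0, 556, 308]) cube([1003, 278, 154]);
translate([0, 834, 462]) cube([1003, 278, 154]);
translate([0, 1112, 616]) cube([1003, 278, 154]);
translate([0, 1390, 770]) cube([1003, 278, 154]);
translate([0, 1668, 924]) cube([1003, 278, 154]);
translate([0, 1946, 1078]) cube([1003, 278, 154]);
translate([0, 2224, 1232]) cube([1003, 278, 154]);


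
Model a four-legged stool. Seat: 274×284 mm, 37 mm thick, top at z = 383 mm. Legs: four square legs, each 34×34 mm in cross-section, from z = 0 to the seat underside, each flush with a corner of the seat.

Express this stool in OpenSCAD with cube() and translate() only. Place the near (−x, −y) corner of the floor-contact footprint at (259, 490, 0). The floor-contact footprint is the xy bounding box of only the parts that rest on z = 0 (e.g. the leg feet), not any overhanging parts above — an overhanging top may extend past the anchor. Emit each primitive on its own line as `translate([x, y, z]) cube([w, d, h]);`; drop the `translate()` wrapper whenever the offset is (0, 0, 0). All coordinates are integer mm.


translate([259, 490, 346]) cube([274, 284, 37]);
translate([259, 490, 0]) cube([34, 34, 346]);
translate([499, 490, 0]) cube([34, 34, 346]);
translate([259, 740, 0]) cube([34, 34, 346]);
translate([499, 740, 0]) cube([34, 34, 346]);


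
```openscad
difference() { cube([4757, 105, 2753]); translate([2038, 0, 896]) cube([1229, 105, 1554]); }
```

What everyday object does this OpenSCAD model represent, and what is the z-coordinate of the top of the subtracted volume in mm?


A wall with a window opening. The window head height is 2450 mm.

A wall with a rectangular opening subtracted — a window. Sill at z = 896, opening 1554 mm tall, so the head is at 896 + 1554 = 2450 mm.


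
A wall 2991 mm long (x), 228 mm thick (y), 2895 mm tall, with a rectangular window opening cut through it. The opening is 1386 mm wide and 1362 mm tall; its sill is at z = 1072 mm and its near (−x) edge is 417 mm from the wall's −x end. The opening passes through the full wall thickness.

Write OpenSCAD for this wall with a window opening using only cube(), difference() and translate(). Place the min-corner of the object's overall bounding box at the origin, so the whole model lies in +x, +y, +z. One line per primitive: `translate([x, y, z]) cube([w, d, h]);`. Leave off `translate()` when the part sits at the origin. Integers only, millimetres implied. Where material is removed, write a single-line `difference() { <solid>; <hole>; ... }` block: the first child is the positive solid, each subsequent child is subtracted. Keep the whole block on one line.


difference() { cube([2991, 228, 2895]); translate([417, 0, 1072]) cube([1386, 228, 1362]); }


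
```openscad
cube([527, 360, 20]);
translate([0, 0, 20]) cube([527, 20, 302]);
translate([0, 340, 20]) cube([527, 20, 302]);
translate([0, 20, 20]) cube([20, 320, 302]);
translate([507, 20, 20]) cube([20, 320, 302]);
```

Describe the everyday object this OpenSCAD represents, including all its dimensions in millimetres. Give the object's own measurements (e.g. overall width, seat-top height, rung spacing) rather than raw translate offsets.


An open-topped rectangular box: outside dimensions 527×360×322 mm, with a uniform wall and base thickness of 20 mm. The base is a full 527×360 slab on the floor; four walls sit on top of the base. The front and back walls (the −y and +y sides) span the full width; the two side walls fit between them.


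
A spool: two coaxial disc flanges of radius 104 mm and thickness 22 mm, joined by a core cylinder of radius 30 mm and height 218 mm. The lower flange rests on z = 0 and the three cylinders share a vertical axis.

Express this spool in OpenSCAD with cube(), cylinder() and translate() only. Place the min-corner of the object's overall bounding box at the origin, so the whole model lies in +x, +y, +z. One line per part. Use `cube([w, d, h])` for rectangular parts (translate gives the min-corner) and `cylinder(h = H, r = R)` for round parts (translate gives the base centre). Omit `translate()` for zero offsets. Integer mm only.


translate([104, 104, 0]) cylinder(h = 22, r = 104);
translate([104, 104, 22]) cylinder(h = 218, r = 30);
translate([104, 104, 240]) cylinder(h = 22, r = 104);


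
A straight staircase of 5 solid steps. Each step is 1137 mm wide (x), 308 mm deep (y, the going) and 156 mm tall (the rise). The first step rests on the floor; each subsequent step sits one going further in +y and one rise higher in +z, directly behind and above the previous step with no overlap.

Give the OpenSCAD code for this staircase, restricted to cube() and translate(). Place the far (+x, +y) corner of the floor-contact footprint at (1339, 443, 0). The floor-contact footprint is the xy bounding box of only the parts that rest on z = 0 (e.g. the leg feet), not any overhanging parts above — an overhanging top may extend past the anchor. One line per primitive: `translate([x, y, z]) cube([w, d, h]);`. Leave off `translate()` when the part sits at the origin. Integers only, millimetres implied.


translate([202, 135, 0]) cube([1137, 308, 156]);
translate([202, 443, 156]) cube([1137, 308, 156]);
translate([202, 751, 312]) cube([1137, 308, 156]);
translate([202, 1059, 468]) cube([1137, 308, 156]);
translate([202, 1367, 624]) cube([1137, 308, 156]);


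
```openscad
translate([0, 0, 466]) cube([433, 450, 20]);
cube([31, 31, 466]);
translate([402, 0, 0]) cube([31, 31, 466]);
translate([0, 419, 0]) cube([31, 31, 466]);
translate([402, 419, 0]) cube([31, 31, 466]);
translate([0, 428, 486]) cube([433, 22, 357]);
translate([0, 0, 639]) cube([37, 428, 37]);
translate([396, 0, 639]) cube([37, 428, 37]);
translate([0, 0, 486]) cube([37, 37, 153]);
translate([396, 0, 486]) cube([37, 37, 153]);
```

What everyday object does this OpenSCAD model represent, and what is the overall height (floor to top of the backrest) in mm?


A chair. The overall height is 843 mm.

A slab on four corner posts with a tall panel at the back — a chair. The seat slab sits at z = 466 with thickness 20, and the 357 mm backrest starts at the seat top, so the overall height is 466 + 20 + 357 = 843 mm.


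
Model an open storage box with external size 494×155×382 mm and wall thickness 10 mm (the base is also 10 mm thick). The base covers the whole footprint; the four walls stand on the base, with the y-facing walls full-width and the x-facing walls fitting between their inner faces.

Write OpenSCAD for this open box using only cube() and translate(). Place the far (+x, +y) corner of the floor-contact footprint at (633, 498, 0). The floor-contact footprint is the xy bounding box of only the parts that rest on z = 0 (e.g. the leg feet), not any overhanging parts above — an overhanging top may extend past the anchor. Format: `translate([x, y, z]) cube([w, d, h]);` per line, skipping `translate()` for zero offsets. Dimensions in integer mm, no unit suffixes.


translate([139, 343, 0]) cube([494, 155, 10]);
translate([139, 343, 10]) cube([494, 10, 372]);
translate([139, 488, 10]) cube([494, 10, 372]);
translate([139, 353, 10]) cube([10, 135, 372]);
translate([623, 353, 10]) cube([10, 135, 372]);


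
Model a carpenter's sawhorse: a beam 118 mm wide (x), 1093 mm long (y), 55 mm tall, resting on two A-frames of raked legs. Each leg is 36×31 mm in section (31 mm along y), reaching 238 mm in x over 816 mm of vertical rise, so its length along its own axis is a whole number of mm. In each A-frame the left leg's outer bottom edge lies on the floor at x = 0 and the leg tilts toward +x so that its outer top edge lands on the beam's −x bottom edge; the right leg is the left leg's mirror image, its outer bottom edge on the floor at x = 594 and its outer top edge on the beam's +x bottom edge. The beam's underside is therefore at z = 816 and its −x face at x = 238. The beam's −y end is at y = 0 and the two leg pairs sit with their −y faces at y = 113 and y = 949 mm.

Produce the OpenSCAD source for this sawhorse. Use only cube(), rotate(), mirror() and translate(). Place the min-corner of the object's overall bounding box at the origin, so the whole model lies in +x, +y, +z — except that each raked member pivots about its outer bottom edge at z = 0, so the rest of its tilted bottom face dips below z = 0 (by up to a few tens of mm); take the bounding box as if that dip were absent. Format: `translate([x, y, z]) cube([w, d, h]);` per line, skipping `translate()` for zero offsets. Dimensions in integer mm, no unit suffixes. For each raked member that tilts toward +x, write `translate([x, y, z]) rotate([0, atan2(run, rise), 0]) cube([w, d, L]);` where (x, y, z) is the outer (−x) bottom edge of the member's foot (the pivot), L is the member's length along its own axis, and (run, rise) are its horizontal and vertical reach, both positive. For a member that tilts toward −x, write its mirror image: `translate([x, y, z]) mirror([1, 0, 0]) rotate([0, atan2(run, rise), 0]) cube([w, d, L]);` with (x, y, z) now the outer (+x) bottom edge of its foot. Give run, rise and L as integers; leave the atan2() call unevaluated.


// leg length = √(238² + 816²) = 850
// right-leg outer foot x = 2·238 + 118 = 594
// beam min-corner = (238, 0, 816)
translate([238, 0, 816]) cube([118, 1093, 55]);
translate([0, 113, 0]) rotate([0, atan2(238, 816), 0]) cube([36, 31, 850]);
translate([594, 113, 0]) mirror([1, 0, 0]) rotate([0, atan2(238, 816), 0]) cube([36, 31, 850]);
translate([0, 949, 0]) rotate([0, atan2(238, 816), 0]) cube([36, 31, 850]);
translate([594, 949, 0]) mirror([1, 0, 0]) rotate([0, atan2(238, 816), 0]) cube([36, 31, 850]);


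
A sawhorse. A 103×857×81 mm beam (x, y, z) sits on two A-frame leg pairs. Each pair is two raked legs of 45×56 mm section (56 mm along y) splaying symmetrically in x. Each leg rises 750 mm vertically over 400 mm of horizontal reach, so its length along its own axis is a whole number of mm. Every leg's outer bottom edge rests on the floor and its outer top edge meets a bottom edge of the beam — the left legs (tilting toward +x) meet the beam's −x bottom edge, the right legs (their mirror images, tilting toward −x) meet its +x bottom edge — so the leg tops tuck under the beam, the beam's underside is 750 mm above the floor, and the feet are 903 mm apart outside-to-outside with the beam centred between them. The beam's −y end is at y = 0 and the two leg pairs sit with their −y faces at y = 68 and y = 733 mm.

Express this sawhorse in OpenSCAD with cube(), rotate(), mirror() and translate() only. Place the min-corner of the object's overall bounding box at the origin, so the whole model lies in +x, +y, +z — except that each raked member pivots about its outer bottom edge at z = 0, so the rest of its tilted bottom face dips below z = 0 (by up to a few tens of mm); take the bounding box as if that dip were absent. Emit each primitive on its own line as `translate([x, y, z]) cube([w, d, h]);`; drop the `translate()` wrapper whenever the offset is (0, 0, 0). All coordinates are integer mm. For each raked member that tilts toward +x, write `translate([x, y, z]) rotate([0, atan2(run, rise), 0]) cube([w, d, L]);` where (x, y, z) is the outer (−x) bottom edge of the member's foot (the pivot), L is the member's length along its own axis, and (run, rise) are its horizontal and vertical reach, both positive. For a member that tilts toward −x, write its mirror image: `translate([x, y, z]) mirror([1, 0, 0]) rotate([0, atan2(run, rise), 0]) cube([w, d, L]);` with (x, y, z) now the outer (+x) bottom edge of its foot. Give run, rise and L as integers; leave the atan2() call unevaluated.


translate([400, 0, 750]) cube([103, 857, 81]);
translate([0, 68, 0]) rotate([0, atan2(400, 750), 0]) cube([45, 56, 850]);
translate([903, 68, 0]) mirror([1, 0, 0]) rotate([0, atan2(400, 750), 0]) cube([45, 56, 850]);
translate([0, 733, 0]) rotate([0, atan2(400, 750), 0]) cube([45, 56, 850]);
translate([903, 733, 0]) mirror([1, 0, 0]) rotate([0, atan2(400, 750), 0]) cube([45, 56, 850]);


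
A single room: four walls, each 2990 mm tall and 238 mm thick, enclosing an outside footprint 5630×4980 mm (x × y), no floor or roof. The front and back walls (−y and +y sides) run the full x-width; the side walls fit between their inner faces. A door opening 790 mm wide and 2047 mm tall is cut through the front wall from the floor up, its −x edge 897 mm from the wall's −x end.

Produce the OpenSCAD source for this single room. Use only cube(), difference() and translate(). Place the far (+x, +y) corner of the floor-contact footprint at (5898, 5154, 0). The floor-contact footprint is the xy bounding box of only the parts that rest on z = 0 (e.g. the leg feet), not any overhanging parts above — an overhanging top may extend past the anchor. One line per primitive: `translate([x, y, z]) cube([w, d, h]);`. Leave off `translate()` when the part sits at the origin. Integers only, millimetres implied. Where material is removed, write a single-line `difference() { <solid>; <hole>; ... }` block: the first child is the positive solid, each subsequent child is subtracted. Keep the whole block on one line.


difference() { translate([268, 174, 0]) cube([5630, 238, 2990]); translate([1165, 174, 0]) cube([790, 238, 2047]); }
translate([268, 4916, 0]) cube([5630, 238, 2990]);
translate([268, 412, 0]) cube([238, 4504, 2990]);
translate([5660, 412, 0]) cube([238, 4504, 2990]);


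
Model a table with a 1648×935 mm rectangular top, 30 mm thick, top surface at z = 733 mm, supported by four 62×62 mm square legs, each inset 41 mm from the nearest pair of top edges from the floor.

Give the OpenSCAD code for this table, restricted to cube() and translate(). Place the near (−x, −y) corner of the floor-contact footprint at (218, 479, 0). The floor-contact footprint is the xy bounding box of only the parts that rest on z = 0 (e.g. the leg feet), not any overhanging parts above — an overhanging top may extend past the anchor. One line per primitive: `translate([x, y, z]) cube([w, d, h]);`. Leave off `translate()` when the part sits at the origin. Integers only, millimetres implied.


translate([177, 438, 703]) cube([1648, 935, 30]);
translate([218, 479, 0]) cube([62, 62, 703]);
translate([1722, 479, 0]) cube([62, 62, 703]);
translate([218, 1270, 0]) cube([62, 62, 703]);
translate([1722, 1270, 0]) cube([62, 62, 703]);


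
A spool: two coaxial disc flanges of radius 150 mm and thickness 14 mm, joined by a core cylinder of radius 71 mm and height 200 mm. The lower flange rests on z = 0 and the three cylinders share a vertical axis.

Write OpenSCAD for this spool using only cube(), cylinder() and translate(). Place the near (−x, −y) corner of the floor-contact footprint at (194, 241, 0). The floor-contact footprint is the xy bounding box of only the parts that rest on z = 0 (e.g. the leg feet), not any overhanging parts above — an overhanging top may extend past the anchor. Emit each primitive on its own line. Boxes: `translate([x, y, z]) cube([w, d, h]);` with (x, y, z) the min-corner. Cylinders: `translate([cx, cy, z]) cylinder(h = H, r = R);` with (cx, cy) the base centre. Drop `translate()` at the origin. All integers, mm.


translate([344, 391, 0]) cylinder(h = 14, r = 150);
translate([344, 391, 14]) cylinder(h = 200, r = 71);
translate([344, 391, 214]) cylinder(h = 14, r = 150);


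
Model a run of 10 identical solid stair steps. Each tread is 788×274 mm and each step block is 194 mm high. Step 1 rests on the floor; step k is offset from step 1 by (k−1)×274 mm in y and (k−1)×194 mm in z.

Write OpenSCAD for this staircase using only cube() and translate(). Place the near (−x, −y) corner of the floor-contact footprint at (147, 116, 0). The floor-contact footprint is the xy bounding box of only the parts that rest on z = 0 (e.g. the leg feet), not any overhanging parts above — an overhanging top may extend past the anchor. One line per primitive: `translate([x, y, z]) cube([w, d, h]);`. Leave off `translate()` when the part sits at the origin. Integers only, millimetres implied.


translate([147, 116, 0]) cube([788, 274, 194]);
translate([147, 390, 194]) cube([788, 274, 194]);
translate([147, 664, 388]) cube([788, 274, 194]);
translate([147, 938, 582]) cube([788, 274, 194]);
translate([147, 1212, 776]) cube([788, 274, 194]);
translate([147, 1486, 970]) cube([788, 274, 194]);
translate([147, 1760, 1164]) cube([788, 274, 194]);
translate([147, 2034, 1358]) cube([788, 274, 194]);
translate([147, 2308, 1552]) cube([788, 274, 194]);
translate([147, 2582, 1746]) cube([788, 274, 194]);


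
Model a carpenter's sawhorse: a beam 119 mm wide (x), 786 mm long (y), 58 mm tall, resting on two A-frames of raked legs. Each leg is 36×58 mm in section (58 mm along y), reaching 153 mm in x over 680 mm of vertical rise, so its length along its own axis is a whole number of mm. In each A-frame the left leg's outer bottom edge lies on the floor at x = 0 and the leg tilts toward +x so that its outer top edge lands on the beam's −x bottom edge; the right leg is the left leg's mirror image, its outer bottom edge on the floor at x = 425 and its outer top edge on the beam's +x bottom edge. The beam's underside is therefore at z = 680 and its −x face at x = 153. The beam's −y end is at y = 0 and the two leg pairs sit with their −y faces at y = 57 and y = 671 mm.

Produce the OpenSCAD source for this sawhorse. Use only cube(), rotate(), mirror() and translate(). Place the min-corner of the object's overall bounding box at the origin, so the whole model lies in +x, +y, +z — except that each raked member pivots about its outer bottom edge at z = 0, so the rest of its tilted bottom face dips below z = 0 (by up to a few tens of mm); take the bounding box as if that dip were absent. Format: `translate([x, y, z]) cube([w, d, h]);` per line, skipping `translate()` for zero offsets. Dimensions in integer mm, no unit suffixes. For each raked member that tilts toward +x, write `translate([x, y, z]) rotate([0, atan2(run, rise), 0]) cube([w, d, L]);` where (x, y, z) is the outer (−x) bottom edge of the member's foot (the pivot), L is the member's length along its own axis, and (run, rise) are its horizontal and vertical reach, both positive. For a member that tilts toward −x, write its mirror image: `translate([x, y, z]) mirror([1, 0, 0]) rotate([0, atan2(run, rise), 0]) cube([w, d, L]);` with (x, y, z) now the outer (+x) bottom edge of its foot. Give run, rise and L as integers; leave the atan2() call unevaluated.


translate([153, 0, 680]) cube([119, 786, 58]);
translate([0, 57, 0]) rotate([0, atan2(153, 680), 0]) cube([36, 58, 697]);
translate([425, 57, 0]) mirror([1, 0, 0]) rotate([0, atan2(153, 680), 0]) cube([36, 58, 697]);
translate([0, 671, 0]) rotate([0, atan2(153, 680), 0]) cube([36, 58, 697]);
translate([425, 671, 0]) mirror([1, 0, 0]) rotate([0, atan2(153, 680), 0]) cube([36, 58, 697]);


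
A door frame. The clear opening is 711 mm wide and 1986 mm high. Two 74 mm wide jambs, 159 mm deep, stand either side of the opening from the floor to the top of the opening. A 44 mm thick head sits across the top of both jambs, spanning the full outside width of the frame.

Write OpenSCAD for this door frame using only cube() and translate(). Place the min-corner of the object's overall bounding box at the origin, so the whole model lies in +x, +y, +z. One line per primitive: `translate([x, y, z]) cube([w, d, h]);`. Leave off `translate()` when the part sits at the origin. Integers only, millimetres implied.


cube([74, 159, 1986]);
translate([785, 0, 0]) cube([74, 159, 1986]);
translate([0, 0, 1986]) cube([859, 159, 44]);


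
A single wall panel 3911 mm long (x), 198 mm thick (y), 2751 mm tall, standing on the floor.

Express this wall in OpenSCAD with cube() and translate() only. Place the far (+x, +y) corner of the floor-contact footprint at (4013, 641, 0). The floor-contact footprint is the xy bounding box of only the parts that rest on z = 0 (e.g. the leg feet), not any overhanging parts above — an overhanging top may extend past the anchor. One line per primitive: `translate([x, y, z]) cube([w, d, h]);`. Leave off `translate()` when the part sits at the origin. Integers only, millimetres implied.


translate([102, 443, 0]) cube([3911, 198, 2751]);


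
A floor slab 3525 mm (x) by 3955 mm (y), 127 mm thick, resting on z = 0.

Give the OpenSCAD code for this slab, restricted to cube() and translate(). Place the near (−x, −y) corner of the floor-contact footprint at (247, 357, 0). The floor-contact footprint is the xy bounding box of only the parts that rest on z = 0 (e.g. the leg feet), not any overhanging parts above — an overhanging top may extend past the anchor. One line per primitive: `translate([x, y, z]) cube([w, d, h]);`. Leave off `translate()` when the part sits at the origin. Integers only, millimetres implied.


translate([247, 357, 0]) cube([3525, 3955, 127]);


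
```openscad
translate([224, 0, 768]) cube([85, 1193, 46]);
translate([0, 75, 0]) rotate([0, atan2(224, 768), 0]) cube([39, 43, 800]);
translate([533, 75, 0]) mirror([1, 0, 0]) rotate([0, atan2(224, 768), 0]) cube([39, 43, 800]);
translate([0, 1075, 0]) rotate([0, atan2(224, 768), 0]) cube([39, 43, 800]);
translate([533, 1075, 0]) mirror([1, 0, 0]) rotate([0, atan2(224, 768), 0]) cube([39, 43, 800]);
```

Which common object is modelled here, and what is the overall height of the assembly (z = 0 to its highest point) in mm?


A sawhorse. The overall height is 814 mm.

A beam across two mirrored pairs of raked legs — a sawhorse. The beam's underside is at z = 768 (matching the legs' vertical rise in atan2(224, 768)) and the beam is 46 mm tall, so its top is at 768 + 46 = 814 mm. The raked legs top out at the beam's underside, so that is the highest point.


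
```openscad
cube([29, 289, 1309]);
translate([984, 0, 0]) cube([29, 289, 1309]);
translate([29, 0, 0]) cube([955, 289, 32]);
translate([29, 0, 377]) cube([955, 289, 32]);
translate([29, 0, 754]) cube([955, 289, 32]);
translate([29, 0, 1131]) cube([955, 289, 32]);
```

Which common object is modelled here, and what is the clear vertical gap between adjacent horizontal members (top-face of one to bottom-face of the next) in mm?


A bookshelf. The clear shelf gap is 345 mm.

Two tall side panels with 4 horizontal boards between them — a bookshelf. The first two shelf undersides are at z = 0 and z = 377; with shelf thickness 32, the clear gap is 377 − 0 − 32 = 345 mm.


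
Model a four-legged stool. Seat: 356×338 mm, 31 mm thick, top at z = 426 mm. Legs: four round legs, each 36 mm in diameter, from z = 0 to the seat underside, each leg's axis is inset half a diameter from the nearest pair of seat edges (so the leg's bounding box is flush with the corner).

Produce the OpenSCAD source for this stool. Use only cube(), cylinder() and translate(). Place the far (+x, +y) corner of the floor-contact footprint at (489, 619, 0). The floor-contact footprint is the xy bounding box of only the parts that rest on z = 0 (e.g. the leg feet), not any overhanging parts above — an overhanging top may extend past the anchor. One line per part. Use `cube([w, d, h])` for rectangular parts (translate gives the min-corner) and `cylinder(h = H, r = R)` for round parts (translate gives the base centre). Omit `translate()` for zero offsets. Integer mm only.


translate([133, 281, 395]) cube([356, 338, 31]);
translate([151, 299, 0]) cylinder(h = 395, r = 18);
translate([471, 299, 0]) cylinder(h = 395, r = 18);
translate([151, 601, 0]) cylinder(h = 395, r = 18);
translate([471, 601, 0]) cylinder(h = 395, r = 18);


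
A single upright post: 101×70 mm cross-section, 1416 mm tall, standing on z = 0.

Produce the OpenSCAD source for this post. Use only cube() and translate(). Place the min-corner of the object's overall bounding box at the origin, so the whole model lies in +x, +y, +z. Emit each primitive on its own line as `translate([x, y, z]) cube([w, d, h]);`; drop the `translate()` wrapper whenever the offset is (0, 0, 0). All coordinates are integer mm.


cube([101, 70, 1416]);


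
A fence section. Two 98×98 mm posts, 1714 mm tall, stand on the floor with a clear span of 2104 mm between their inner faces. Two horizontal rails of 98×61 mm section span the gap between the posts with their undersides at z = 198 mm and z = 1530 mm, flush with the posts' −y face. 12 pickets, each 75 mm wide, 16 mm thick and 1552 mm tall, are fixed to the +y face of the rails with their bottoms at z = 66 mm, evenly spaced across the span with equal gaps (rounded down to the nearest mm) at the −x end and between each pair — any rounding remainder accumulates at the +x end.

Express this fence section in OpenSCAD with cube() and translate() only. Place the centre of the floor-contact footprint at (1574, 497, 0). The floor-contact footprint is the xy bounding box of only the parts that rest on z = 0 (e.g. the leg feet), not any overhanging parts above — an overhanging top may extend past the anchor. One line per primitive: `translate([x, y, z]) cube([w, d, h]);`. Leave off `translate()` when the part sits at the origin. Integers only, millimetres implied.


translate([424, 448, 0]) cube([98, 98, 1714]);
translate([2626, 448, 0]) cube([98, 98, 1714]);
translate([522, 448, 198]) cube([2104, 98, 61]);
translate([522, 448, 1530]) cube([2104, 98, 61]);
translate([614, 546, 66]) cube([75, 16, 1552]);
translate([781, 546, 66]) cube([75, 16, 1552]);
translate([948, 546, 66]) cube([75, 16, 1552]);
translate([1115, 546, 66]) cube([75, 16, 1552]);
translate([1282, 546, 66]) cube([75, 16, 1552]);
translate([1449, 546, 66]) cube([75, 16, 1552]);
translate([1616, 546, 66]) cube([75, 16, 1552]);
translate([1783, 546, 66]) cube([75, 16, 1552]);
translate([1950, 546, 66]) cube([75, 16, 1552]);
translate([2117, 546, 66]) cube([75, 16, 1552]);
translate([2284, 546, 66]) cube([75, 16, 1552]);
translate([2451, 546, 66]) cube([75, 16, 1552]);
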